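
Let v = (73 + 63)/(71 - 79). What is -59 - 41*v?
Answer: 638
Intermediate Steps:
v = -17 (v = 136/(-8) = 136*(-1/8) = -17)
-59 - 41*v = -59 - 41*(-17) = -59 + 697 = 638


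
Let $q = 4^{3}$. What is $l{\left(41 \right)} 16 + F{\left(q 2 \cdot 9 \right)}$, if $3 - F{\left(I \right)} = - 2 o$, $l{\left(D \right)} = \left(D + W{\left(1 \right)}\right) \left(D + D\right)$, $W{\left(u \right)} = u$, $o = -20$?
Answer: $55067$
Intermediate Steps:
$q = 64$
$l{\left(D \right)} = 2 D \left(1 + D\right)$ ($l{\left(D \right)} = \left(D + 1\right) \left(D + D\right) = \left(1 + D\right) 2 D = 2 D \left(1 + D\right)$)
$F{\left(I \right)} = -37$ ($F{\left(I \right)} = 3 - \left(-2\right) \left(-20\right) = 3 - 40 = -37$)
$l{\left(41 \right)} 16 + F{\left(q 2 \cdot 9 \right)} = 2 \cdot 41 \left(1 + 41\right) 16 - 37 = 2 \cdot 41 \cdot 42 \cdot 16 - 37 = 3444 \cdot 16 - 37 = 55104 - 37 = 55067$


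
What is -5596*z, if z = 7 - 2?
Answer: -27980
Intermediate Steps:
z = 5
-5596*z = -5596*5 = -27980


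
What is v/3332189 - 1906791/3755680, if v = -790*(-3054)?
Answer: 2707390913301/12514635583520 ≈ 0.21634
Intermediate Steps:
v = 2412660
v/3332189 - 1906791/3755680 = 2412660/3332189 - 1906791/3755680 = 2707390913301/12514635583520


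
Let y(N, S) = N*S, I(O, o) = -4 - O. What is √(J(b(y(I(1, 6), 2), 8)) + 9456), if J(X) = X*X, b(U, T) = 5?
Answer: √9481 ≈ 97.370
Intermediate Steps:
J(X) = X²
√(J(b(y(I(1, 6), 2), 8)) + 9456) = √(5² + 9456) = √(25 + 9456) = √9481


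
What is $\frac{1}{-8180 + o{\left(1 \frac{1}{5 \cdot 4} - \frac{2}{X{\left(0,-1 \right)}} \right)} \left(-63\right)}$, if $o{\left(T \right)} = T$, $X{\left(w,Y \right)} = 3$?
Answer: $- \frac{20}{162823} \approx -0.00012283$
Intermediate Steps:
$\frac{1}{-8180 + o{\left(1 \frac{1}{5 \cdot 4} - \frac{2}{X{\left(0,-1 \right)}} \right)} \left(-63\right)} = \frac{1}{-8180 + \left(1 \frac{1}{5 \cdot 4} - \frac{2}{3}\right) \left(-63\right)} = \frac{1}{-8180 + \left(1 \cdot \frac{1}{20} - \frac{2}{3}\right) \left(-63\right)} = \frac{1}{-8180 + \left(\frac{1}{20} - \frac{2}{3}\right) \left(-63\right)} = \frac{1}{-8180 - - \frac{777}{20}} = \frac{1}{-8180 + \frac{777}{20}} = \frac{1}{- \frac{162823}{20}} = - \frac{20}{162823}$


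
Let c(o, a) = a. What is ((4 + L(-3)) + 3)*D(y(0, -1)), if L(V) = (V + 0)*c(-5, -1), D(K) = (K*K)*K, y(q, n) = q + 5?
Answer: 1250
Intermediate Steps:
y(q, n) = 5 + q
D(K) = K³ (D(K) = K²*K = K³)
L(V) = -V (L(V) = (V + 0)*(-1) = V*(-1) = -V)
((4 + L(-3)) + 3)*D(y(0, -1)) = ((4 - 1*(-3)) + 3)*(5 + 0)³ = ((4 + 3) + 3)*5³ = (7 + 3)*125 = 10*125 = 1250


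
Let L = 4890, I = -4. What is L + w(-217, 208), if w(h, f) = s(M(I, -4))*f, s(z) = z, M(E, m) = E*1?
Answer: 4058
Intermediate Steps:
M(E, m) = E
w(h, f) = -4*f
L + w(-217, 208) = 4890 - 4*208 = 4890 - 832 = 4058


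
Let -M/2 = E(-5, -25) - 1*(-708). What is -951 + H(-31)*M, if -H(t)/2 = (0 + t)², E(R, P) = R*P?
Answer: 3201101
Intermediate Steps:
E(R, P) = P*R
H(t) = -2*t² (H(t) = -2*(0 + t)² = -2*t²)
M = -1666 (M = -2*(-25*(-5) - 1*(-708)) = -2*(125 + 708) = -2*833 = -1666)
-951 + H(-31)*M = -951 - 2*(-31)²*(-1666) = -951 - 2*961*(-1666) = -951 - 1922*(-1666) = -951 + 3202052 = 3201101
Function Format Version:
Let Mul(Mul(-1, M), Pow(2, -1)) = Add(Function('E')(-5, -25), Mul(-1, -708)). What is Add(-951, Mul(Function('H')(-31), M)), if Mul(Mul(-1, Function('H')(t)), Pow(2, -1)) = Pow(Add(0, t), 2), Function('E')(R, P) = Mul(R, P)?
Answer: 3201101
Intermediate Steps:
Function('E')(R, P) = Mul(P, R)
Function('H')(t) = Mul(-2, Pow(t, 2)) (Function('H')(t) = Mul(-2, Pow(Add(0, t), 2)) = Mul(-2, Pow(t, 2)))
M = -1666 (M = Mul(-2, Add(Mul(-25, -5), Mul(-1, -708))) = Mul(-2, Add(125, 708)) = Mul(-2, 833) = -1666)
Add(-951, Mul(Function('H')(-31), M)) = Add(-951, Mul(Mul(-2, Pow(-31, 2)), -1666)) = Add(-951, Mul(Mul(-2, 961), -1666)) = Add(-951, Mul(-1922, -1666)) = Add(-951, 3202052) = 3201101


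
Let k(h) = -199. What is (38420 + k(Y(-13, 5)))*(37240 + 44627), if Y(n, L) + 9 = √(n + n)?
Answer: 3129038607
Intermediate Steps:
Y(n, L) = -9 + √2*√n (Y(n, L) = -9 + √(n + n) = -9 + √(2*n) = -9 + √2*√n)
(38420 + k(Y(-13, 5)))*(37240 + 44627) = (38420 - 199)*(37240 + 44627) = 38221*81867 = 3129038607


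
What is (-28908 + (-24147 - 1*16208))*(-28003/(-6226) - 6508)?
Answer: 2804514626715/6226 ≈ 4.5045e+8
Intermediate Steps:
(-28908 + (-24147 - 1*16208))*(-28003/(-6226) - 6508) = (-28908 + (-24147 - 16208))*(-28003*(-1/6226) - 6508) = (-28908 - 40355)*(28003/6226 - 6508) = -69263*(-40490805/6226) = 2804514626715/6226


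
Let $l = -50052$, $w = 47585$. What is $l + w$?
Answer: $-2467$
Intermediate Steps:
$l + w = -50052 + 47585 = -2467$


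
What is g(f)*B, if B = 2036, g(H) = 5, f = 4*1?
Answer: 10180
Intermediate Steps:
f = 4
g(f)*B = 5*2036 = 10180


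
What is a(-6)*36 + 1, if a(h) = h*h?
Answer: 1297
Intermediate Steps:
a(h) = h²
a(-6)*36 + 1 = (-6)²*36 + 1 = 36*36 + 1 = 1296 + 1 = 1297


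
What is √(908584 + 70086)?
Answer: √978670 ≈ 989.28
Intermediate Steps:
√(908584 + 70086) = √978670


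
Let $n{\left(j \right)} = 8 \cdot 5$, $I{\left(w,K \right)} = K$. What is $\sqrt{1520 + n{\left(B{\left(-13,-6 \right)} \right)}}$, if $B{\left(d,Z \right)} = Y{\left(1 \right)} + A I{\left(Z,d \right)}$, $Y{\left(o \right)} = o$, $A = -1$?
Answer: $2 \sqrt{390} \approx 39.497$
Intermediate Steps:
$B{\left(d,Z \right)} = 1 - d$
$n{\left(j \right)} = 40$
$\sqrt{1520 + n{\left(B{\left(-13,-6 \right)} \right)}} = \sqrt{1520 + 40} = \sqrt{1560} = 2 \sqrt{390}$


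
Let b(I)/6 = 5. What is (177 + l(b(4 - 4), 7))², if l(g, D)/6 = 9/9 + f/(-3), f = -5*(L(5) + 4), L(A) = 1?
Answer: 54289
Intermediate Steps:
b(I) = 30 (b(I) = 6*5 = 30)
f = -25 (f = -5*(1 + 4) = -5*5 = -25)
l(g, D) = 56 (l(g, D) = 6*(9/9 - 25/(-3)) = 6*(9*(⅑) - 25*(-⅓)) = 6*(1 + 25/3) = 6*(28/3) = 56)
(177 + l(b(4 - 4), 7))² = (177 + 56)² = 233² = 54289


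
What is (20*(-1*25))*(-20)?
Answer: 10000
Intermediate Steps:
(20*(-1*25))*(-20) = (20*(-25))*(-20) = -500*(-20) = 10000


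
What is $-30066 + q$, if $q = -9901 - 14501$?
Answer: $-54468$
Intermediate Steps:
$q = -24402$
$-30066 + q = -30066 - 24402 = -54468$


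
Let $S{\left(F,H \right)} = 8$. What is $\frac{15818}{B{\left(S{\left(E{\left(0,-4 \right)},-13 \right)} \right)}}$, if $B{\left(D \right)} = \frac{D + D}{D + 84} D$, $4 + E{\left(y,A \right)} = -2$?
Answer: $\frac{181907}{16} \approx 11369.0$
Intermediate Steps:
$E{\left(y,A \right)} = -6$ ($E{\left(y,A \right)} = -4 - 2 = -6$)
$B{\left(D \right)} = \frac{2 D^{2}}{84 + D}$ ($B{\left(D \right)} = \frac{2 D}{84 + D} D = \frac{2 D^{2}}{84 + D}$)
$\frac{15818}{B{\left(S{\left(E{\left(0,-4 \right)},-13 \right)} \right)}} = \frac{15818}{2 \cdot 8^{2} \frac{1}{84 + 8}} = \frac{15818}{2 \cdot 64 \cdot \frac{1}{92}} = \frac{15818}{\frac{32}{23}} = 15818 \cdot \frac{23}{32} = \frac{181907}{16}$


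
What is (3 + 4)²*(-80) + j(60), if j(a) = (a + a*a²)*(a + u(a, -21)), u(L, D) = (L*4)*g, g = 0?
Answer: 12959680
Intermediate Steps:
u(L, D) = 0 (u(L, D) = (L*4)*0 = (4*L)*0 = 0)
j(a) = a*(a + a³) (j(a) = (a + a*a²)*(a + 0) = (a + a³)*a = a*(a + a³))
(3 + 4)²*(-80) + j(60) = (3 + 4)²*(-80) + (60² + 60⁴) = 7²*(-80) + (3600 + 12960000) = 49*(-80) + 12963600 = -3920 + 12963600 = 12959680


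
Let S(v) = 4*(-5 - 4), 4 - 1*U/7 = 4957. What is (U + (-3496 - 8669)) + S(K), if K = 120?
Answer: -46872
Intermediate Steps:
U = -34671 (U = 28 - 7*4957 = 28 - 34699 = -34671)
S(v) = -36 (S(v) = 4*(-9) = -36)
(U + (-3496 - 8669)) + S(K) = (-34671 + (-3496 - 8669)) - 36 = (-34671 - 12165) - 36 = -46836 - 36 = -46872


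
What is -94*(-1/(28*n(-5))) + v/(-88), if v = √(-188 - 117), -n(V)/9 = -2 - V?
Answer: -47/378 - I*√305/88 ≈ -0.12434 - 0.19846*I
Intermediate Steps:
n(V) = 18 + 9*V (n(V) = -9*(-2 - V) = 18 + 9*V)
v = I*√305 (v = √(-305) = I*√305 ≈ 17.464*I)
-94*(-1/(28*n(-5))) + v/(-88) = -94*(-1/(28*(18 + 9*(-5)))) + (I*√305)/(-88) = -94*(-1/(28*(18 - 45))) + (I*√305)*(-1/88) = -94/((7*(-27))*(-4)) - I*√305/88 = -94/((-189*(-4))) - I*√305/88 = -94/756 - I*√305/88 = -94*1/756 - I*√305/88 = -47/378 - I*√305/88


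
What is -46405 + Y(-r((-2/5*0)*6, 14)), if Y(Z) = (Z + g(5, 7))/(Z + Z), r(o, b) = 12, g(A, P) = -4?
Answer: -139213/3 ≈ -46404.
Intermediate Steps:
Y(Z) = (-4 + Z)/(2*Z) (Y(Z) = (Z - 4)/(Z + Z) = (-4 + Z)/((2*Z)) = (-4 + Z)*(1/(2*Z)) = (-4 + Z)/(2*Z))
-46405 + Y(-r((-2/5*0)*6, 14)) = -46405 + (-4 - 1*12)/(2*((-1*12))) = -46405 + (1/2)*(-4 - 12)/(-12) = -46405 + (1/2)*(-1/12)*(-16) = -46405 + 2/3 = -139213/3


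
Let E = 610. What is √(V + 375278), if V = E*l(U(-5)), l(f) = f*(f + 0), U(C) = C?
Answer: 24*√678 ≈ 624.92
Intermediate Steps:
l(f) = f² (l(f) = f*f = f²)
V = 15250 (V = 610*(-5)² = 610*25 = 15250)
√(V + 375278) = √(15250 + 375278) = √390528 = 24*√678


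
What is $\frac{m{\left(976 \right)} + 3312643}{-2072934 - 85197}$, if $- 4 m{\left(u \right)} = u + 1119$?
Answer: $- \frac{4416159}{2877508} \approx -1.5347$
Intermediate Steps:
$m{\left(u \right)} = - \frac{1119}{4} - \frac{u}{4}$ ($m{\left(u \right)} = - \frac{u + 1119}{4} = - \frac{1119 + u}{4} = - \frac{1119}{4} - \frac{u}{4}$)
$\frac{m{\left(976 \right)} + 3312643}{-2072934 - 85197} = \frac{\left(- \frac{1119}{4} - 244\right) + 3312643}{-2072934 - 85197} = \frac{\left(- \frac{1119}{4} - 244\right) + 3312643}{-2158131} = \left(- \frac{2095}{4} + 3312643\right) \left(- \frac{1}{2158131}\right) = \frac{13248477}{4} \left(- \frac{1}{2158131}\right) = - \frac{4416159}{2877508}$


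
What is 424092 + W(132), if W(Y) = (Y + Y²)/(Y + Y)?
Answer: 848317/2 ≈ 4.2416e+5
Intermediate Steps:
W(Y) = (Y + Y²)/(2*Y) (W(Y) = (Y + Y²)/((2*Y)) = (Y + Y²)*(1/(2*Y)) = (Y + Y²)/(2*Y))
424092 + W(132) = 424092 + (½ + (½)*132) = 424092 + (½ + 66) = 424092 + 133/2 = 848317/2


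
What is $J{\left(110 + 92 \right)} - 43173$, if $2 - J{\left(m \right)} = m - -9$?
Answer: $-43382$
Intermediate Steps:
$J{\left(m \right)} = -7 - m$ ($J{\left(m \right)} = 2 - \left(m - -9\right) = 2 - \left(m + 9\right) = 2 - \left(9 + m\right) = -7 - m$)
$J{\left(110 + 92 \right)} - 43173 = \left(-7 - \left(110 + 92\right)\right) - 43173 = \left(-7 - 202\right) - 43173 = -209 - 43173 = -43382$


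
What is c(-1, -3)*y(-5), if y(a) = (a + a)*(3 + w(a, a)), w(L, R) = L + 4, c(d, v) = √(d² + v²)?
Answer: -20*√10 ≈ -63.246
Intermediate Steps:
w(L, R) = 4 + L
y(a) = 2*a*(7 + a) (y(a) = (a + a)*(3 + (4 + a)) = (2*a)*(7 + a) = 2*a*(7 + a))
c(-1, -3)*y(-5) = √((-1)² + (-3)²)*(2*(-5)*(7 - 5)) = √(1 + 9)*(2*(-5)*2) = √10*(-20) = -20*√10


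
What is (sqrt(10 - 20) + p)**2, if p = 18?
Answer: (18 + I*sqrt(10))**2 ≈ 314.0 + 113.84*I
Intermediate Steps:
(sqrt(10 - 20) + p)**2 = (sqrt(10 - 20) + 18)**2 = (sqrt(-10) + 18)**2 = (I*sqrt(10) + 18)**2 = (18 + I*sqrt(10))**2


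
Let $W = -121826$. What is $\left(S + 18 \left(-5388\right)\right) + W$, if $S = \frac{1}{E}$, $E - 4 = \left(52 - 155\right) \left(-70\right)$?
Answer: $- \frac{1578495339}{7214} \approx -2.1881 \cdot 10^{5}$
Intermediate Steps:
$E = 7214$ ($E = 4 + \left(52 - 155\right) \left(-70\right) = 4 - -7210 = 4 + 7210 = 7214$)
$S = \frac{1}{7214} \approx 0.00013862$
$\left(S + 18 \left(-5388\right)\right) + W = \left(\frac{1}{7214} + 18 \left(-5388\right)\right) - 121826 = \left(\frac{1}{7214} - 96984\right) - 121826 = - \frac{699642575}{7214} - 121826 = - \frac{1578495339}{7214}$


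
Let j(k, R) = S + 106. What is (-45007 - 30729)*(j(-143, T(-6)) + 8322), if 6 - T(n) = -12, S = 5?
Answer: -638681688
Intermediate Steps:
T(n) = 18 (T(n) = 6 - 1*(-12) = 6 + 12 = 18)
j(k, R) = 111 (j(k, R) = 5 + 106 = 111)
(-45007 - 30729)*(j(-143, T(-6)) + 8322) = (-45007 - 30729)*(111 + 8322) = -75736*8433 = -638681688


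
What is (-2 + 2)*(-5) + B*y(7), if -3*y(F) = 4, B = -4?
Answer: 16/3 ≈ 5.3333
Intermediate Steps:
y(F) = -4/3 (y(F) = -⅓*4 = -4/3)
(-2 + 2)*(-5) + B*y(7) = (-2 + 2)*(-5) - 4*(-4/3) = 0*(-5) + 16/3 = 0 + 16/3 = 16/3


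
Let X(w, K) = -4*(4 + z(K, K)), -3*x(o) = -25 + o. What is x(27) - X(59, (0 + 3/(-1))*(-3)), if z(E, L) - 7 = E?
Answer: 238/3 ≈ 79.333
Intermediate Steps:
x(o) = 25/3 - o/3 (x(o) = -(-25 + o)/3 = 25/3 - o/3)
z(E, L) = 7 + E
X(w, K) = -44 - 4*K (X(w, K) = -4*(4 + (7 + K)) = -4*(11 + K) = -44 - 4*K)
x(27) - X(59, (0 + 3/(-1))*(-3)) = (25/3 - ⅓*27) - (-44 - 4*(0 + 3/(-1))*(-3)) = (25/3 - 9) - (-44 - 4*(0 + 3*(-1))*(-3)) = -⅔ - (-44 - 4*(0 - 3)*(-3)) = -⅔ - (-44 - (-12)*(-3)) = -⅔ - (-44 - 4*9) = -⅔ - (-44 - 36) = -⅔ - 1*(-80) = -⅔ + 80 = 238/3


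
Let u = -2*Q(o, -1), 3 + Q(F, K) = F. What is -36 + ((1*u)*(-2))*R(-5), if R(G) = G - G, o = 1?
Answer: -36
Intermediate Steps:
Q(F, K) = -3 + F
u = 4 (u = -2*(-3 + 1) = -2*(-2) = 4)
R(G) = 0
-36 + ((1*u)*(-2))*R(-5) = -36 + ((1*4)*(-2))*0 = -36 + (4*(-2))*0 = -36 - 8*0 = -36 + 0 = -36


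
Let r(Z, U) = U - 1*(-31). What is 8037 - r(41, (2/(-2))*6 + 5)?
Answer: 8007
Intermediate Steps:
r(Z, U) = 31 + U (r(Z, U) = U + 31 = 31 + U)
8037 - r(41, (2/(-2))*6 + 5) = 8037 - (31 + ((2/(-2))*6 + 5)) = 8037 - (31 + ((2*(-½))*6 + 5)) = 8037 - (31 + (-1*6 + 5)) = 8037 - (31 + (-6 + 5)) = 8037 - (31 - 1) = 8037 - 1*30 = 8037 - 30 = 8007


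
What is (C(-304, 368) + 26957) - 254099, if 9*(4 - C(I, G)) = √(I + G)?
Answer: -2044250/9 ≈ -2.2714e+5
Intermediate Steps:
C(I, G) = 4 - √(G + I)/9 (C(I, G) = 4 - √(I + G)/9 = 4 - √(G + I)/9)
(C(-304, 368) + 26957) - 254099 = ((4 - √(368 - 304)/9) + 26957) - 254099 = ((4 - √64/9) + 26957) - 254099 = ((4 - ⅑*8) + 26957) - 254099 = ((4 - 8/9) + 26957) - 254099 = (28/9 + 26957) - 254099 = 242641/9 - 254099 = -2044250/9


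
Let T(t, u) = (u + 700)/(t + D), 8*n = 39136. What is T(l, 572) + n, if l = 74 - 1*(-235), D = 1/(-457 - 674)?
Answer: 855542504/174739 ≈ 4896.1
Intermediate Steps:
D = -1/1131 (D = 1/(-1131) = -1/1131 ≈ -0.00088417)
n = 4892 (n = (⅛)*39136 = 4892)
l = 309 (l = 74 + 235 = 309)
T(t, u) = (700 + u)/(-1/1131 + t) (T(t, u) = (u + 700)/(t - 1/1131) = (700 + u)/(-1/1131 + t))
T(l, 572) + n = 1131*(700 + 572)/(-1 + 1131*309) + 4892 = 1131*1272/(-1 + 349479) + 4892 = 1131*1272/349478 + 4892 = 1131*(1/349478)*1272 + 4892 = 719316/174739 + 4892 = 855542504/174739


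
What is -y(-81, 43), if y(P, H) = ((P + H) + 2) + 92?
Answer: -56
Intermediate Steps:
y(P, H) = 94 + H + P (y(P, H) = ((H + P) + 2) + 92 = (2 + H + P) + 92 = 94 + H + P)
-y(-81, 43) = -(94 + 43 - 81) = -1*56 = -56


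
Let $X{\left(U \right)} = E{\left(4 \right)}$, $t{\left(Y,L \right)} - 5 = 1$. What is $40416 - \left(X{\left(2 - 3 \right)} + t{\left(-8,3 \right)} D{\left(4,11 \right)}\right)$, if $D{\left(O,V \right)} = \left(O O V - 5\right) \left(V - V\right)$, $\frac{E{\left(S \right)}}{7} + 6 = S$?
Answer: $40430$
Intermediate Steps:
$E{\left(S \right)} = -42 + 7 S$
$t{\left(Y,L \right)} = 6$ ($t{\left(Y,L \right)} = 5 + 1 = 6$)
$X{\left(U \right)} = -14$ ($X{\left(U \right)} = -42 + 7 \cdot 4 = -42 + 28 = -14$)
$D{\left(O,V \right)} = 0$ ($D{\left(O,V \right)} = \left(O^{2} V - 5\right) 0 = \left(V O^{2} - 5\right) 0 = \left(-5 + V O^{2}\right) 0 = 0$)
$40416 - \left(X{\left(2 - 3 \right)} + t{\left(-8,3 \right)} D{\left(4,11 \right)}\right) = 40416 - \left(-14 + 6 \cdot 0\right) = 40416 - \left(-14 + 0\right) = 40416 - -14 = 40416 + 14 = 40430$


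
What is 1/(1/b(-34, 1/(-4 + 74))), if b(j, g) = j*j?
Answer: 1156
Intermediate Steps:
b(j, g) = j**2
1/(1/b(-34, 1/(-4 + 74))) = 1/(1/((-34)**2)) = 1/(1/1156) = 1156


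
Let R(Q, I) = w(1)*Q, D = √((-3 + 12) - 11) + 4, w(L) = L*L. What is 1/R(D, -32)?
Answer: 2/9 - I*√2/18 ≈ 0.22222 - 0.078567*I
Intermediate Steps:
w(L) = L²
D = 4 + I*√2 (D = √(9 - 11) + 4 = √(-2) + 4 = I*√2 + 4 = 4 + I*√2 ≈ 4.0 + 1.4142*I)
R(Q, I) = Q (R(Q, I) = 1²*Q = 1*Q = Q)
1/R(D, -32) = 1/(4 + I*√2)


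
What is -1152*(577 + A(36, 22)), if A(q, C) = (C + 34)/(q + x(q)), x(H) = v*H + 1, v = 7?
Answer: -192163968/289 ≈ -6.6493e+5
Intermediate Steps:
x(H) = 1 + 7*H (x(H) = 7*H + 1 = 1 + 7*H)
A(q, C) = (34 + C)/(1 + 8*q) (A(q, C) = (C + 34)/(q + (1 + 7*q)) = (34 + C)/(1 + 8*q))
-1152*(577 + A(36, 22)) = -1152*(577 + (34 + 22)/(1 + 8*36)) = -1152*(577 + 56/(1 + 288)) = -1152*(577 + 56/289) = -1152*166809/289 = -192163968/289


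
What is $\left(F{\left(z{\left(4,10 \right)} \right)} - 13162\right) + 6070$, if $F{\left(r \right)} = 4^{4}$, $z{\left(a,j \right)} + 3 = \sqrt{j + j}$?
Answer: $-6836$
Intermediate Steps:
$z{\left(a,j \right)} = -3 + \sqrt{2} \sqrt{j}$ ($z{\left(a,j \right)} = -3 + \sqrt{j + j} = -3 + \sqrt{2 j} = -3 + \sqrt{2} \sqrt{j}$)
$F{\left(r \right)} = 256$
$\left(F{\left(z{\left(4,10 \right)} \right)} - 13162\right) + 6070 = \left(256 - 13162\right) + 6070 = -12906 + 6070 = -6836$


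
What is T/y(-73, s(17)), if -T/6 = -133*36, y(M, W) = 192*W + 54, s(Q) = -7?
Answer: -4788/215 ≈ -22.270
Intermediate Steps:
y(M, W) = 54 + 192*W
T = 28728 (T = -(-798)*36 = -6*(-4788) = 28728)
T/y(-73, s(17)) = 28728/(54 + 192*(-7)) = 28728/(54 - 1344) = 28728/(-1290) = 28728*(-1/1290) = -4788/215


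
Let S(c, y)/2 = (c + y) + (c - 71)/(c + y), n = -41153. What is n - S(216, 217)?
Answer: -18194517/433 ≈ -42020.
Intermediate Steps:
S(c, y) = 2*c + 2*y + 2*(-71 + c)/(c + y) (S(c, y) = 2*((c + y) + (c - 71)/(c + y)) = 2*((c + y) + (-71 + c)/(c + y)) = 2*(c + y + (-71 + c)/(c + y)) = 2*c + 2*y + 2*(-71 + c)/(c + y))
n - S(216, 217) = -41153 - 2*(-71 + 216 + 216² + 217² + 2*216*217)/(216 + 217) = -41153 - 2*(-71 + 216 + 46656 + 47089 + 93744)/433 = -41153 - 2*187634/433 = -41153 - 1*375268/433 = -41153 - 375268/433 = -18194517/433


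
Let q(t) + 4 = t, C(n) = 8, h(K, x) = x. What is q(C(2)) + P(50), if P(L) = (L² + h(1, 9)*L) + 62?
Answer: 3016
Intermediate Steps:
q(t) = -4 + t
P(L) = 62 + L² + 9*L (P(L) = (L² + 9*L) + 62 = 62 + L² + 9*L)
q(C(2)) + P(50) = (-4 + 8) + (62 + 50² + 9*50) = 4 + (62 + 2500 + 450) = 4 + 3012 = 3016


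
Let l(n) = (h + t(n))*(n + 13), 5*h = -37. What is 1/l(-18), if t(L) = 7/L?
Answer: 18/701 ≈ 0.025678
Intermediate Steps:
h = -37/5 (h = (⅕)*(-37) = -37/5 ≈ -7.4000)
l(n) = (13 + n)*(-37/5 + 7/n) (l(n) = (-37/5 + 7/n)*(n + 13) = (-37/5 + 7/n)*(13 + n) = (13 + n)*(-37/5 + 7/n))
1/l(-18) = 1/((⅕)*(455 - 1*(-18)*(446 + 37*(-18)))/(-18)) = 1/((⅕)*(-1/18)*(455 - 1*(-18)*(446 - 666))) = 1/((⅕)*(-1/18)*(455 - 1*(-18)*(-220))) = 1/((⅕)*(-1/18)*(455 - 3960)) = 1/((⅕)*(-1/18)*(-3505)) = 1/(701/18) = 18/701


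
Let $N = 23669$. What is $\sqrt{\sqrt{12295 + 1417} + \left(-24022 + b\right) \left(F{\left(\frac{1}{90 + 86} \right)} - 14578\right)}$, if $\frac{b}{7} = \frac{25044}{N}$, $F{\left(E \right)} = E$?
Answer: $\frac{\sqrt{379697891824684750130 + 4338355768384 \sqrt{857}}}{1041436} \approx 18711.0$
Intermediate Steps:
$b = \frac{175308}{23669}$ ($b = 7 \cdot \frac{25044}{23669} = \frac{175308}{23669} \approx 7.4066$)
$\sqrt{\sqrt{12295 + 1417} + \left(-24022 + b\right) \left(F{\left(\frac{1}{90 + 86} \right)} - 14578\right)} = \sqrt{\sqrt{12295 + 1417} + \left(-24022 + \frac{175308}{23669}\right) \left(\frac{1}{90 + 86} - 14578\right)} = \sqrt{\sqrt{13712} - \frac{568401410 \left(\frac{1}{176} - 14578\right)}{23669}} = \sqrt{4 \sqrt{857} - \frac{568401410 \left(\frac{1}{176} - 14578\right)}{23669}} = \sqrt{4 \sqrt{857} - - \frac{729181422237535}{2082872}} = \sqrt{4 \sqrt{857} + \frac{729181422237535}{2082872}} = \sqrt{\frac{729181422237535}{2082872} + 4 \sqrt{857}}$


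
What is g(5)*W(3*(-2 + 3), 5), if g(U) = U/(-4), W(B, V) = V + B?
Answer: -10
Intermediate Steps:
W(B, V) = B + V
g(U) = -U/4 (g(U) = U*(-1/4) = -U/4)
g(5)*W(3*(-2 + 3), 5) = (-1/4*5)*(3*(-2 + 3) + 5) = -5*(3*1 + 5)/4 = -5*(3 + 5)/4 = -5/4*8 = -10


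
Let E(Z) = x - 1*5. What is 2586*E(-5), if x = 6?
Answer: 2586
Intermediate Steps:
E(Z) = 1 (E(Z) = 6 - 1*5 = 6 - 5 = 1)
2586*E(-5) = 2586*1 = 2586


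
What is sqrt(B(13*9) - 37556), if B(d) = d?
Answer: I*sqrt(37439) ≈ 193.49*I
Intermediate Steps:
sqrt(B(13*9) - 37556) = sqrt(13*9 - 37556) = sqrt(117 - 37556) = sqrt(-37439) = I*sqrt(37439)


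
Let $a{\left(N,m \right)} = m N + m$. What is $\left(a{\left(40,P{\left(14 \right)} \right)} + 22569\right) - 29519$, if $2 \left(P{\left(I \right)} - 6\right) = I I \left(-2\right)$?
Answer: $-14740$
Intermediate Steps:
$P{\left(I \right)} = 6 - I^{2}$ ($P{\left(I \right)} = 6 + \frac{I I \left(-2\right)}{2} = 6 + \frac{I^{2} \left(-2\right)}{2} = 6 + \frac{\left(-2\right) I^{2}}{2} = 6 - I^{2}$)
$a{\left(N,m \right)} = m + N m$ ($a{\left(N,m \right)} = N m + m = m + N m$)
$\left(a{\left(40,P{\left(14 \right)} \right)} + 22569\right) - 29519 = \left(\left(6 - 14^{2}\right) \left(1 + 40\right) + 22569\right) - 29519 = \left(\left(6 - 196\right) 41 + 22569\right) - 29519 = \left(\left(-190\right) 41 + 22569\right) - 29519 = \left(-7790 + 22569\right) - 29519 = 14779 - 29519 = -14740$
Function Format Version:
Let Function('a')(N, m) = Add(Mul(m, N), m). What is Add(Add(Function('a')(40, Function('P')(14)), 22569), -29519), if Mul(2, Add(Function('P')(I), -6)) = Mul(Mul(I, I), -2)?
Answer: -14740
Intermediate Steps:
Function('P')(I) = Add(6, Mul(-1, Pow(I, 2))) (Function('P')(I) = Add(6, Mul(Rational(1, 2), Mul(Mul(I, I), -2))) = Add(6, Mul(Rational(1, 2), Mul(Pow(I, 2), -2))) = Add(6, Mul(Rational(1, 2), Mul(-2, Pow(I, 2)))) = Add(6, Mul(-1, Pow(I, 2))))
Function('a')(N, m) = Add(m, Mul(N, m)) (Function('a')(N, m) = Add(Mul(N, m), m) = Add(m, Mul(N, m)))
Add(Add(Function('a')(40, Function('P')(14)), 22569), -29519) = Add(Add(Mul(Add(6, Mul(-1, Pow(14, 2))), Add(1, 40)), 22569), -29519) = Add(Add(Mul(Add(6, Mul(-1, 196)), 41), 22569), -29519) = Add(Add(Mul(Add(6, -196), 41), 22569), -29519) = Add(Add(Mul(-190, 41), 22569), -29519) = Add(Add(-7790, 22569), -29519) = Add(14779, -29519) = -14740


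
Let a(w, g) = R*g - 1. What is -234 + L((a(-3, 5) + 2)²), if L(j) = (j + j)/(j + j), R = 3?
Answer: -233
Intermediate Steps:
a(w, g) = -1 + 3*g (a(w, g) = 3*g - 1 = -1 + 3*g)
L(j) = 1 (L(j) = (2*j)/((2*j)) = (2*j)*(1/(2*j)) = 1)
-234 + L((a(-3, 5) + 2)²) = -234 + 1 = -233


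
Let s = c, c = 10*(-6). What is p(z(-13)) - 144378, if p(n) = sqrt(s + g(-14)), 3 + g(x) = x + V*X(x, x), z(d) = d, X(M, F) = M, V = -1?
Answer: -144378 + 3*I*sqrt(7) ≈ -1.4438e+5 + 7.9373*I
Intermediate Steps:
c = -60
g(x) = -3 (g(x) = -3 + (x - x) = -3 + 0 = -3)
s = -60
p(n) = 3*I*sqrt(7) (p(n) = sqrt(-60 - 3) = sqrt(-63) = 3*I*sqrt(7))
p(z(-13)) - 144378 = 3*I*sqrt(7) - 144378 = -144378 + 3*I*sqrt(7)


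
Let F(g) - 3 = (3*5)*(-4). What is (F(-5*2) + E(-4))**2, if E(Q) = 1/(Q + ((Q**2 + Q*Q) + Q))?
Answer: 1868689/576 ≈ 3244.3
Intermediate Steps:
F(g) = -57 (F(g) = 3 + (3*5)*(-4) = 3 + 15*(-4) = 3 - 60 = -57)
E(Q) = 1/(2*Q + 2*Q**2) (E(Q) = 1/(Q + ((Q**2 + Q**2) + Q)) = 1/(Q + (2*Q**2 + Q)) = 1/(Q + (Q + 2*Q**2)) = 1/(2*Q + 2*Q**2))
(F(-5*2) + E(-4))**2 = (-57 + (1/2)/(-4*(1 - 4)))**2 = (-57 + (1/2)*(-1/4)/(-3))**2 = (-57 + (1/2)*(-1/4)*(-1/3))**2 = (-57 + 1/24)**2 = (-1367/24)**2 = 1868689/576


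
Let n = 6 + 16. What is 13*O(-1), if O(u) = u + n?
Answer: 273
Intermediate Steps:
n = 22
O(u) = 22 + u (O(u) = u + 22 = 22 + u)
13*O(-1) = 13*(22 - 1) = 13*21 = 273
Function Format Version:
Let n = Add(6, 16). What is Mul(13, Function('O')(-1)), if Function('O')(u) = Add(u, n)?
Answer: 273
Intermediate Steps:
n = 22
Function('O')(u) = Add(22, u) (Function('O')(u) = Add(u, 22) = Add(22, u))
Mul(13, Function('O')(-1)) = Mul(13, Add(22, -1)) = Mul(13, 21) = 273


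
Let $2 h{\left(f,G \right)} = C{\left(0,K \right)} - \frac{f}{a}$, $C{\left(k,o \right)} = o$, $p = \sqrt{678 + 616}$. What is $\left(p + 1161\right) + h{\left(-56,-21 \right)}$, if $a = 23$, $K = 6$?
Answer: $\frac{26800}{23} + \sqrt{1294} \approx 1201.2$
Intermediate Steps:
$p = \sqrt{1294} \approx 35.972$
$h{\left(f,G \right)} = 3 - \frac{f}{46}$ ($h{\left(f,G \right)} = \frac{6 - \frac{f}{23}}{2} = 3 - \frac{f}{46}$)
$\left(p + 1161\right) + h{\left(-56,-21 \right)} = \left(\sqrt{1294} + 1161\right) + \left(3 - - \frac{28}{23}\right) = \left(1161 + \sqrt{1294}\right) + \left(3 + \frac{28}{23}\right) = \left(1161 + \sqrt{1294}\right) + \frac{97}{23} = \frac{26800}{23} + \sqrt{1294}$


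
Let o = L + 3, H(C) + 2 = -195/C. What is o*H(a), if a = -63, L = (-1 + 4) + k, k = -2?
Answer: 92/21 ≈ 4.3810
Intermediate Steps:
L = 1 (L = (-1 + 4) - 2 = 3 - 2 = 1)
H(C) = -2 - 195/C
o = 4 (o = 1 + 3 = 4)
o*H(a) = 4*(-2 - 195/(-63)) = 4*(-2 - 195*(-1/63)) = 4*(-2 + 65/21) = 4*(23/21) = 92/21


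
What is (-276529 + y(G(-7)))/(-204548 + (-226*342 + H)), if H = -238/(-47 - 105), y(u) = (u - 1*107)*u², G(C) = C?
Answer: 21440740/21419721 ≈ 1.0010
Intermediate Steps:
y(u) = u²*(-107 + u) (y(u) = (u - 107)*u² = (-107 + u)*u² = u²*(-107 + u))
H = 119/76 (H = -238/(-152) = -238*(-1/152) = 119/76 ≈ 1.5658)
(-276529 + y(G(-7)))/(-204548 + (-226*342 + H)) = (-276529 + (-7)²*(-107 - 7))/(-204548 + (-226*342 + 119/76)) = (-276529 + 49*(-114))/(-204548 + (-77292 + 119/76)) = (-276529 - 5586)/(-204548 - 5874073/76) = -282115/(-21419721/76) = -282115*(-76/21419721) = 21440740/21419721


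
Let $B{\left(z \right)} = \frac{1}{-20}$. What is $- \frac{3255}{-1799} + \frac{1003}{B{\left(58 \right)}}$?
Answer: $- \frac{5154955}{257} \approx -20058.0$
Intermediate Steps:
$B{\left(z \right)} = - \frac{1}{20}$
$- \frac{3255}{-1799} + \frac{1003}{B{\left(58 \right)}} = - \frac{3255}{-1799} + \frac{1003}{- \frac{1}{20}} = \left(-3255\right) \left(- \frac{1}{1799}\right) + 1003 \left(-20\right) = \frac{465}{257} - 20060 = - \frac{5154955}{257}$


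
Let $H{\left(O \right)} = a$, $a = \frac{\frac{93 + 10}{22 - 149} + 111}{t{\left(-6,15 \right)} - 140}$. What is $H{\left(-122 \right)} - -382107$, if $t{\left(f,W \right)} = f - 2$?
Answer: $\frac{3591034589}{9398} \approx 3.8211 \cdot 10^{5}$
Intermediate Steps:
$t{\left(f,W \right)} = -2 + f$
$a = - \frac{6997}{9398}$ ($a = \frac{\frac{93 + 10}{22 - 149} + 111}{\left(-2 - 6\right) - 140} = \frac{\frac{103}{-127} + 111}{-8 - 140} = \frac{103 \left(- \frac{1}{127}\right) + 111}{-148} = \left(- \frac{103}{127} + 111\right) \left(- \frac{1}{148}\right) = \frac{13994}{127} \left(- \frac{1}{148}\right) = - \frac{6997}{9398} \approx -0.74452$)
$H{\left(O \right)} = - \frac{6997}{9398}$
$H{\left(-122 \right)} - -382107 = - \frac{6997}{9398} - -382107 = - \frac{6997}{9398} + 382107 = \frac{3591034589}{9398}$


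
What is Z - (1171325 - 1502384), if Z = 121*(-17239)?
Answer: -1754860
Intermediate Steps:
Z = -2085919
Z - (1171325 - 1502384) = -2085919 - (1171325 - 1502384) = -2085919 - 1*(-331059) = -2085919 + 331059 = -1754860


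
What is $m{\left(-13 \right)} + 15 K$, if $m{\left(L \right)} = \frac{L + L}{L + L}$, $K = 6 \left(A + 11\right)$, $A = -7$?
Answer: $361$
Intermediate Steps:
$K = 24$ ($K = 6 \left(-7 + 11\right) = 6 \cdot 4 = 24$)
$m{\left(L \right)} = 1$ ($m{\left(L \right)} = \frac{2 L}{2 L} = 2 L \frac{1}{2 L} = 1$)
$m{\left(-13 \right)} + 15 K = 1 + 15 \cdot 24 = 1 + 360 = 361$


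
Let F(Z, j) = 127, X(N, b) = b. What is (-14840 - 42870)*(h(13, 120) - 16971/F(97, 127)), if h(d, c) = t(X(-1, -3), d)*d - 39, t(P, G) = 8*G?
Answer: -8643803800/127 ≈ -6.8061e+7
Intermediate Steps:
h(d, c) = -39 + 8*d² (h(d, c) = (8*d)*d - 39 = 8*d² - 39 = -39 + 8*d²)
(-14840 - 42870)*(h(13, 120) - 16971/F(97, 127)) = (-14840 - 42870)*((-39 + 8*13²) - 16971/127) = -57710*((-39 + 8*169) - 16971*1/127) = -57710*((-39 + 1352) - 16971/127) = -57710*(1313 - 16971/127) = -57710*149780/127 = -8643803800/127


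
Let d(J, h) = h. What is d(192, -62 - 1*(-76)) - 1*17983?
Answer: -17969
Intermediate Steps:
d(192, -62 - 1*(-76)) - 1*17983 = (-62 - 1*(-76)) - 1*17983 = (-62 + 76) - 17983 = 14 - 17983 = -17969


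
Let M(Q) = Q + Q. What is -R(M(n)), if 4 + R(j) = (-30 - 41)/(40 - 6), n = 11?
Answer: 207/34 ≈ 6.0882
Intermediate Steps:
M(Q) = 2*Q
R(j) = -207/34 (R(j) = -4 + (-30 - 41)/(40 - 6) = -4 - 71/34 = -207/34)
-R(M(n)) = -1*(-207/34) = 207/34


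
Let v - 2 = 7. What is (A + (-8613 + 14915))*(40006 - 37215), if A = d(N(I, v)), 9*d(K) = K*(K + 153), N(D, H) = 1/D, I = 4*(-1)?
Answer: 2531093707/144 ≈ 1.7577e+7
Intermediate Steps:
v = 9 (v = 2 + 7 = 9)
I = -4
d(K) = K*(153 + K)/9 (d(K) = (K*(K + 153))/9 = (K*(153 + K))/9 = K*(153 + K)/9)
A = -611/144 (A = (1/9)*(153 + 1/(-4))/(-4) = (1/9)*(-1/4)*(153 - 1/4) = (1/9)*(-1/4)*(611/4) = -611/144 ≈ -4.2431)
(A + (-8613 + 14915))*(40006 - 37215) = (-611/144 + (-8613 + 14915))*(40006 - 37215) = (-611/144 + 6302)*2791 = (906877/144)*2791 = 2531093707/144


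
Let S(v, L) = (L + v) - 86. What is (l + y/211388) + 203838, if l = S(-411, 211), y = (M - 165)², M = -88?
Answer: 43028514185/211388 ≈ 2.0355e+5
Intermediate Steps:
y = 64009 (y = (-88 - 165)² = (-253)² = 64009)
S(v, L) = -86 + L + v
l = -286 (l = -86 + 211 - 411 = -286)
(l + y/211388) + 203838 = (-286 + 64009/211388) + 203838 = -60392959/211388 + 203838 = 43028514185/211388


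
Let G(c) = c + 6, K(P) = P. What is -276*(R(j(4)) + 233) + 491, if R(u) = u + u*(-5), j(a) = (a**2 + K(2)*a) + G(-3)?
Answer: -34009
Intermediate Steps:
G(c) = 6 + c
j(a) = 3 + a**2 + 2*a (j(a) = (a**2 + 2*a) + (6 - 3) = (a**2 + 2*a) + 3 = 3 + a**2 + 2*a)
R(u) = -4*u (R(u) = u - 5*u = -4*u)
-276*(R(j(4)) + 233) + 491 = -276*(-4*(3 + 4**2 + 2*4) + 233) + 491 = -276*(-4*(3 + 16 + 8) + 233) + 491 = -276*(-4*27 + 233) + 491 = -276*(-108 + 233) + 491 = -276*125 + 491 = -34500 + 491 = -34009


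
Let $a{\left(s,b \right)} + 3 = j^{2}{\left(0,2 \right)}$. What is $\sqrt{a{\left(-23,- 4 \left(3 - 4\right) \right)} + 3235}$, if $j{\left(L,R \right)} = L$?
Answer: $4 \sqrt{202} \approx 56.851$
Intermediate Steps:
$a{\left(s,b \right)} = -3$ ($a{\left(s,b \right)} = -3 + 0^{2} = -3 + 0 = -3$)
$\sqrt{a{\left(-23,- 4 \left(3 - 4\right) \right)} + 3235} = \sqrt{-3 + 3235} = \sqrt{3232} = 4 \sqrt{202}$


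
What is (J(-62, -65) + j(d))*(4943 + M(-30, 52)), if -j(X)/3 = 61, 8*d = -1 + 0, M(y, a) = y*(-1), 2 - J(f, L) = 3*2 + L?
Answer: -606706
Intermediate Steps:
J(f, L) = -4 - L (J(f, L) = 2 - (3*2 + L) = 2 - (6 + L) = 2 + (-6 - L) = -4 - L)
M(y, a) = -y
d = -⅛ (d = (-1 + 0)/8 = (⅛)*(-1) = -⅛ ≈ -0.12500)
j(X) = -183 (j(X) = -3*61 = -183)
(J(-62, -65) + j(d))*(4943 + M(-30, 52)) = ((-4 - 1*(-65)) - 183)*(4943 - 1*(-30)) = ((-4 + 65) - 183)*(4943 + 30) = (61 - 183)*4973 = -122*4973 = -606706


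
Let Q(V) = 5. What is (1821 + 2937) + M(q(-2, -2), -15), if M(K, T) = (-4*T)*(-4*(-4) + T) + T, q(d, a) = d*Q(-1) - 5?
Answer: 4803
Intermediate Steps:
q(d, a) = -5 + 5*d (q(d, a) = d*5 - 5 = 5*d - 5 = -5 + 5*d)
M(K, T) = T - 4*T*(16 + T) (M(K, T) = (-4*T)*(16 + T) + T = -4*T*(16 + T) + T = T - 4*T*(16 + T))
(1821 + 2937) + M(q(-2, -2), -15) = (1821 + 2937) - 1*(-15)*(63 + 4*(-15)) = 4758 - 1*(-15)*(63 - 60) = 4758 - 1*(-15)*3 = 4758 + 45 = 4803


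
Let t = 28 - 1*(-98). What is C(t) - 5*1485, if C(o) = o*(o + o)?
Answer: 24327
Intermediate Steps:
t = 126 (t = 28 + 98 = 126)
C(o) = 2*o² (C(o) = o*(2*o) = 2*o²)
C(t) - 5*1485 = 2*126² - 5*1485 = 2*15876 - 7425 = 31752 - 7425 = 24327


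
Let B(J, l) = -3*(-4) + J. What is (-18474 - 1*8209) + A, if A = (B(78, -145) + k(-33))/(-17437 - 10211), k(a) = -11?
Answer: -737731663/27648 ≈ -26683.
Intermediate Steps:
B(J, l) = 12 + J
A = -79/27648 (A = ((12 + 78) - 11)/(-17437 - 10211) = (90 - 11)/(-27648) = 79*(-1/27648) = -79/27648 ≈ -0.0028573)
(-18474 - 1*8209) + A = (-18474 - 1*8209) - 79/27648 = (-18474 - 8209) - 79/27648 = -26683 - 79/27648 = -737731663/27648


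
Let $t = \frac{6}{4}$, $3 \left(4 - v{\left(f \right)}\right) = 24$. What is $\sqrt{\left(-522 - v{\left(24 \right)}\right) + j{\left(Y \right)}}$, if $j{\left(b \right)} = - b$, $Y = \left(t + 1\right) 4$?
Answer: $4 i \sqrt{33} \approx 22.978 i$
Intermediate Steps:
$v{\left(f \right)} = -4$ ($v{\left(f \right)} = 4 - 8 = -4$)
$t = \frac{3}{2}$ ($t = 6 \cdot \frac{1}{4} = \frac{3}{2} \approx 1.5$)
$Y = 10$ ($Y = \left(\frac{3}{2} + 1\right) 4 = \frac{5}{2} \cdot 4 = 10$)
$\sqrt{\left(-522 - v{\left(24 \right)}\right) + j{\left(Y \right)}} = \sqrt{\left(-522 - -4\right) - 10} = \sqrt{\left(-522 + 4\right) - 10} = \sqrt{-518 - 10} = \sqrt{-528} = 4 i \sqrt{33}$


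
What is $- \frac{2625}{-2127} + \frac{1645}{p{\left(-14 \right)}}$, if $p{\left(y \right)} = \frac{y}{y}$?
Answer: $\frac{1167180}{709} \approx 1646.2$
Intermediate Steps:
$p{\left(y \right)} = 1$
$- \frac{2625}{-2127} + \frac{1645}{p{\left(-14 \right)}} = - \frac{2625}{-2127} + \frac{1645}{1} = \left(-2625\right) \left(- \frac{1}{2127}\right) + 1645 \cdot 1 = \frac{875}{709} + 1645 = \frac{1167180}{709}$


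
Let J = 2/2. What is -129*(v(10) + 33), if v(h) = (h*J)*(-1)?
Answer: -2967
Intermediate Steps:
J = 1 (J = 2*(½) = 1)
v(h) = -h (v(h) = (h*1)*(-1) = h*(-1) = -h)
-129*(v(10) + 33) = -129*(-1*10 + 33) = -129*(-10 + 33) = -129*23 = -2967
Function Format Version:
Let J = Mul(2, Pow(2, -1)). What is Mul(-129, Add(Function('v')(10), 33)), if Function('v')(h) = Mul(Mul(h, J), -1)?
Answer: -2967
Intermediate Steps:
J = 1 (J = Mul(2, Rational(1, 2)) = 1)
Function('v')(h) = Mul(-1, h) (Function('v')(h) = Mul(Mul(h, 1), -1) = Mul(h, -1) = Mul(-1, h))
Mul(-129, Add(Function('v')(10), 33)) = Mul(-129, Add(Mul(-1, 10), 33)) = Mul(-129, Add(-10, 33)) = Mul(-129, 23) = -2967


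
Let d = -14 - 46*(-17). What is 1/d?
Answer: 1/768 ≈ 0.0013021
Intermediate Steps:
d = 768 (d = -14 + 782 = 768)
1/d = 1/768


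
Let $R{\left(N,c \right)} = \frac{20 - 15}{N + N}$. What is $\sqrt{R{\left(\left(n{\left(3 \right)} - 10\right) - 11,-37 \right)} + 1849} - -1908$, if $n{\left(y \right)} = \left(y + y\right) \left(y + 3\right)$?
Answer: $1908 + \frac{\sqrt{66570}}{6} \approx 1951.0$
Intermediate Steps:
$n{\left(y \right)} = 2 y \left(3 + y\right)$
$R{\left(N,c \right)} = \frac{5}{2 N}$
$\sqrt{R{\left(\left(n{\left(3 \right)} - 10\right) - 11,-37 \right)} + 1849} - -1908 = \sqrt{\frac{5}{2 \left(\left(2 \cdot 3 \left(3 + 3\right) - 10\right) - 11\right)} + 1849} - -1908 = \sqrt{\frac{5}{2 \left(\left(2 \cdot 3 \cdot 6 - 10\right) - 11\right)} + 1849} + 1908 = \sqrt{\frac{5}{2 \left(\left(36 - 10\right) - 11\right)} + 1849} + 1908 = \sqrt{\frac{5}{2 \left(26 - 11\right)} + 1849} + 1908 = \sqrt{\frac{5}{2 \cdot 15} + 1849} + 1908 = \sqrt{\frac{5}{2} \cdot \frac{1}{15} + 1849} + 1908 = \sqrt{\frac{1}{6} + 1849} + 1908 = \sqrt{\frac{11095}{6}} + 1908 = \frac{\sqrt{66570}}{6} + 1908 = 1908 + \frac{\sqrt{66570}}{6}$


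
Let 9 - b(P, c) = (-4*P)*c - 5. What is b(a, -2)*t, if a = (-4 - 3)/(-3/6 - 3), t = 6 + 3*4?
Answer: -36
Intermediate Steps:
t = 18 (t = 6 + 12 = 18)
a = 2 (a = -7/(-3*1/6 - 3) = -7/(-1/2 - 3) = -7/(-7/2) = -7*(-2/7) = 2)
b(P, c) = 14 + 4*P*c (b(P, c) = 9 - ((-4*P)*c - 5) = 9 - (-4*P*c - 5) = 9 - (-5 - 4*P*c) = 9 + (5 + 4*P*c) = 14 + 4*P*c)
b(a, -2)*t = (14 + 4*2*(-2))*18 = (14 - 16)*18 = -2*18 = -36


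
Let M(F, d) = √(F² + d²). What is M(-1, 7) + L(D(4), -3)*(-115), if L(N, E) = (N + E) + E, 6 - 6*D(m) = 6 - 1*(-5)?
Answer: 4715/6 + 5*√2 ≈ 792.90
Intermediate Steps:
D(m) = -⅚ (D(m) = 1 - (6 - 1*(-5))/6 = 1 - (6 + 5)/6 = 1 - ⅙*11 = 1 - 11/6 = -⅚)
L(N, E) = N + 2*E (L(N, E) = (E + N) + E = N + 2*E)
M(-1, 7) + L(D(4), -3)*(-115) = √((-1)² + 7²) + (-⅚ + 2*(-3))*(-115) = √(1 + 49) + (-⅚ - 6)*(-115) = √50 - 41/6*(-115) = 5*√2 + 4715/6 = 4715/6 + 5*√2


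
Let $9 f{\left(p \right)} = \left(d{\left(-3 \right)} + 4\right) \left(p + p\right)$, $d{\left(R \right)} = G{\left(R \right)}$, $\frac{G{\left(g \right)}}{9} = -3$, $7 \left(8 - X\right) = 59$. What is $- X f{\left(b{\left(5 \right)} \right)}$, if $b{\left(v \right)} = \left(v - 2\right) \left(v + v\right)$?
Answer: $- \frac{460}{7} \approx -65.714$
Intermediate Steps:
$X = - \frac{3}{7}$ ($X = 8 - \frac{59}{7} = - \frac{3}{7} \approx -0.42857$)
$G{\left(g \right)} = -27$ ($G{\left(g \right)} = 9 \left(-3\right) = -27$)
$d{\left(R \right)} = -27$
$b{\left(v \right)} = 2 v \left(-2 + v\right)$ ($b{\left(v \right)} = \left(-2 + v\right) 2 v = 2 v \left(-2 + v\right)$)
$f{\left(p \right)} = - \frac{46 p}{9}$ ($f{\left(p \right)} = \frac{\left(-27 + 4\right) \left(p + p\right)}{9} = \frac{\left(-23\right) 2 p}{9} = \frac{\left(-46\right) p}{9} = - \frac{46 p}{9}$)
$- X f{\left(b{\left(5 \right)} \right)} = \left(-1\right) \left(- \frac{3}{7}\right) \left(- \frac{46 \cdot 2 \cdot 5 \left(-2 + 5\right)}{9}\right) = \frac{3 \left(- \frac{46 \cdot 2 \cdot 5 \cdot 3}{9}\right)}{7} = \frac{3 \left(\left(- \frac{46}{9}\right) 30\right)}{7} = \frac{3}{7} \left(- \frac{460}{3}\right) = - \frac{460}{7}$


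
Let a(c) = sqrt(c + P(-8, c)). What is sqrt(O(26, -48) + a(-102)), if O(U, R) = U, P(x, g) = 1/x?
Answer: sqrt(104 + I*sqrt(1634))/2 ≈ 5.1911 + 0.97337*I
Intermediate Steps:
a(c) = sqrt(-1/8 + c) (a(c) = sqrt(c + 1/(-8)) = sqrt(c - 1/8) = sqrt(-1/8 + c))
sqrt(O(26, -48) + a(-102)) = sqrt(26 + sqrt(-2 + 16*(-102))/4) = sqrt(26 + sqrt(-2 - 1632)/4) = sqrt(26 + sqrt(-1634)/4) = sqrt(26 + (I*sqrt(1634))/4) = sqrt(26 + I*sqrt(1634)/4)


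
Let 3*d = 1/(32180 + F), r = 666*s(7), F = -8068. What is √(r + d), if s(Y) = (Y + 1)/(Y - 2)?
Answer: √8712107444865/90420 ≈ 32.644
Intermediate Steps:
s(Y) = (1 + Y)/(-2 + Y)
r = 5328/5 (r = 666*((1 + 7)/(-2 + 7)) = 666*(8/5) = 5328/5 ≈ 1065.6)
d = 1/72336 (d = 1/(3*(32180 - 8068)) = (⅓)/24112 = (⅓)*(1/24112) = 1/72336 ≈ 1.3824e-5)
√(r + d) = √(5328/5 + 1/72336) = √(385406213/361680) = √8712107444865/90420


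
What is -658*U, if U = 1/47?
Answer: -14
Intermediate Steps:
U = 1/47 ≈ 0.021277
-658*U = -658*1/47 = -14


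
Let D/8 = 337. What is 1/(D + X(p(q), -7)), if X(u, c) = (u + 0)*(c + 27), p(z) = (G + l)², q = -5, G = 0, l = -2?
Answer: 1/2776 ≈ 0.00036023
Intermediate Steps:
D = 2696 (D = 8*337 = 2696)
p(z) = 4 (p(z) = (0 - 2)² = (-2)² = 4)
X(u, c) = u*(27 + c)
1/(D + X(p(q), -7)) = 1/(2696 + 4*(27 - 7)) = 1/(2696 + 4*20) = 1/(2696 + 80) = 1/2776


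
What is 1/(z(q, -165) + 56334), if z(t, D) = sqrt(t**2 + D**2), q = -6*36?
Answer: 18778/1057815225 - sqrt(8209)/1057815225 ≈ 1.7666e-5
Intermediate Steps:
q = -216
z(t, D) = sqrt(D**2 + t**2)
1/(z(q, -165) + 56334) = 1/(sqrt((-165)**2 + (-216)**2) + 56334) = 1/(sqrt(27225 + 46656) + 56334) = 1/(sqrt(73881) + 56334) = 1/(3*sqrt(8209) + 56334) = 1/(56334 + 3*sqrt(8209))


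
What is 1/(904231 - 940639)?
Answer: -1/36408 ≈ -2.7466e-5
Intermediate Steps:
1/(904231 - 940639) = 1/(-36408) = -1/36408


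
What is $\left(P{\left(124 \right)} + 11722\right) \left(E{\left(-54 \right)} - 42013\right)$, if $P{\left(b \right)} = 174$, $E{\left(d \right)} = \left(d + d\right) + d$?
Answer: $-501713800$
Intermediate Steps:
$E{\left(d \right)} = 3 d$ ($E{\left(d \right)} = 2 d + d = 3 d$)
$\left(P{\left(124 \right)} + 11722\right) \left(E{\left(-54 \right)} - 42013\right) = \left(174 + 11722\right) \left(3 \left(-54\right) - 42013\right) = 11896 \left(-162 - 42013\right) = 11896 \left(-42175\right) = -501713800$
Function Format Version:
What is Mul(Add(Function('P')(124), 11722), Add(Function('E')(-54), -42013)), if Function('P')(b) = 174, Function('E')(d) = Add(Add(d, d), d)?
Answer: -501713800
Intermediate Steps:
Function('E')(d) = Mul(3, d) (Function('E')(d) = Add(Mul(2, d), d) = Mul(3, d))
Mul(Add(Function('P')(124), 11722), Add(Function('E')(-54), -42013)) = Mul(Add(174, 11722), Add(Mul(3, -54), -42013)) = Mul(11896, Add(-162, -42013)) = Mul(11896, -42175) = -501713800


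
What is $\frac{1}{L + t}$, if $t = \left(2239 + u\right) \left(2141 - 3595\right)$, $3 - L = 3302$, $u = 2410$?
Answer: $- \frac{1}{6762945} \approx -1.4786 \cdot 10^{-7}$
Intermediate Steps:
$L = -3299$ ($L = 3 - 3302 = -3299$)
$t = -6759646$ ($t = \left(2239 + 2410\right) \left(2141 - 3595\right) = 4649 \left(-1454\right) = -6759646$)
$\frac{1}{L + t} = \frac{1}{-3299 - 6759646} = \frac{1}{-6762945} = - \frac{1}{6762945}$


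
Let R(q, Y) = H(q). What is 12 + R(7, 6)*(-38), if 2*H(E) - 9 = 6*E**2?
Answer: -5745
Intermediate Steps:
H(E) = 9/2 + 3*E**2 (H(E) = 9/2 + (6*E**2)/2 = 9/2 + 3*E**2)
R(q, Y) = 9/2 + 3*q**2
12 + R(7, 6)*(-38) = 12 + (9/2 + 3*7**2)*(-38) = 12 + (9/2 + 3*49)*(-38) = 12 + (9/2 + 147)*(-38) = 12 + (303/2)*(-38) = 12 - 5757 = -5745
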